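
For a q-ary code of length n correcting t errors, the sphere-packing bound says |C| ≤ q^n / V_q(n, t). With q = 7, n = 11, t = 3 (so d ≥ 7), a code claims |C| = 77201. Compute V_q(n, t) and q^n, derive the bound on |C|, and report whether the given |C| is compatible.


V_q(n, t) = 37687, q^n = 1977326743, Hamming bound = 52467, |C| = 77201 > bound (violated).

Step 1: Compute V_q(n, t) = Σ_{j=0}^3 C(n, j) (q−1)^j.
  j = 0: C(11,0)·(6)^0 = 1·1 = 1.
  j = 1: C(11,1)·(6)^1 = 11·6 = 66.
  j = 2: C(11,2)·(6)^2 = 55·36 = 1980.
  j = 3: C(11,3)·(6)^3 = 165·216 = 35640.
  V_q(n, t) = 1 + 66 + 1980 + 35640 = 37687.
Step 2: q^n = 7^11 = 1977326743.
Step 3: Hamming bound ⌊q^n / V_q(n,t)⌋ = ⌊1977326743/37687⌋ = 52467.
Step 4: Compare |C| = 77201 to 52467: violated.
The claimed |C| lies above the Hamming bound, so no 7-ary code of length 11 with d ≥ 7 can have 77201 codewords.


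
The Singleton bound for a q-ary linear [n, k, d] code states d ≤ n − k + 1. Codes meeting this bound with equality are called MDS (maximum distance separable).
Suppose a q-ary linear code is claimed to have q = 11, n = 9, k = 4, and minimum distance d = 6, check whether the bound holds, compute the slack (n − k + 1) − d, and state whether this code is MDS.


Singleton RHS = n − k + 1 = 6, slack = 0, bound satisfied, MDS.

Singleton bound: d ≤ n − k + 1.
Here n = 9, k = 4, so n − k + 1 = 6.
Given d = 6, check d ≤ 6: YES.
Slack = (n − k + 1) − d = 0.
The code is MDS (slack = 0).
Description: the claimed parameters are [9, 4, 6]_11; such a code would be MDS (meets Singleton bound).


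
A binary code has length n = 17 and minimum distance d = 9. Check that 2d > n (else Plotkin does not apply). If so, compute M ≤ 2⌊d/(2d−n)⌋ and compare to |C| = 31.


Plotkin bound M ≤ 18; given |C| = 31 > bound (violated).

Check applicability: 2d = 18, n = 17.
2d − n = 1 > 0, so Plotkin applies.
Compute d/(2d−n) = 9/1 ≈ 9.0000.
⌊d/(2d−n)⌋ = 9.
Plotkin bound: M ≤ 2·9 = 18.
Given |C| = 31, check: VIOLATED.
This |C| is above the Plotkin bound, so no binary code with n = 17, d = 9 and 31 codewords exists.


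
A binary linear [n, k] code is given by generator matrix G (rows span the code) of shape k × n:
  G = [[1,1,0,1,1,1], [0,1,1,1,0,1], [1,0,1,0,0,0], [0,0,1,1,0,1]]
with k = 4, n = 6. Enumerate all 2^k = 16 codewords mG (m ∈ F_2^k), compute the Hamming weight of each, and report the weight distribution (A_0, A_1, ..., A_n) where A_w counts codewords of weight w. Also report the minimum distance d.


Weight distribution: A_0 = 1, A_1 = 2, A_2 = 2, A_3 = 4, A_4 = 5, A_5 = 2. Minimum distance d = 1.

Enumerate all 2^4 = 16 messages m ∈ F_2^4.
For each, compute codeword c = mG in F_2^6, then tally its weight.
  m = 0000 → c = 000000, weight = 0.
  m = 1000 → c = 110111, weight = 5.
  m = 0100 → c = 011101, weight = 4.
  m = 1100 → c = 101010, weight = 3.
  m = 0010 → c = 101000, weight = 2.
  m = 1010 → c = 011111, weight = 5.
  m = 0110 → c = 110101, weight = 4.
  m = 1110 → c = 000010, weight = 1.
  m = 0001 → c = 001101, weight = 3.
  m = 1001 → c = 111010, weight = 4.
  m = 0101 → c = 010000, weight = 1.
  m = 1101 → c = 100111, weight = 4.
  m = 0011 → c = 100101, weight = 3.
  m = 1011 → c = 010010, weight = 2.
  m = 0111 → c = 111000, weight = 3.
  m = 1111 → c = 001111, weight = 4.
Tally weights:
  weight 0: 1 codewords.
  weight 1: 2 codewords.
  weight 2: 2 codewords.
  weight 3: 4 codewords.
  weight 4: 5 codewords.
  weight 5: 2 codewords.
Minimum distance d = smallest w > 0 with A_w > 0 = 1.
Sanity: Σ A_w = 16 = 2^4 = 16 ✓.


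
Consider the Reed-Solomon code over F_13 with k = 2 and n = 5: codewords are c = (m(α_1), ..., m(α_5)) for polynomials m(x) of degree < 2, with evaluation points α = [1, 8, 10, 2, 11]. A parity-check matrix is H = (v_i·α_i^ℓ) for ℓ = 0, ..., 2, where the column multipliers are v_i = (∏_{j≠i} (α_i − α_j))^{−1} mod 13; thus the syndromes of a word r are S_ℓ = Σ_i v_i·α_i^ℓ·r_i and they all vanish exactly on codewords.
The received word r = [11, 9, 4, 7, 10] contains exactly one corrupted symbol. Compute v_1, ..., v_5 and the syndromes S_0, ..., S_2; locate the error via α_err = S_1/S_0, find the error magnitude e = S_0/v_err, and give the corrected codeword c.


S = (10, 9, 12), error at position 3, error magnitude e = 3, c = [11, 9, 1, 7, 10].

Step 1: column multipliers v_i = (∏_{j≠i}(α_i − α_j))^{−1} mod 13.
  i = 1 (α = 1): (1−8)(1−10)(1−2)(1−11) = (−7)·(−9)·(−1)·(−10) = 630 ≡ 6, so v_1 = 6^{−1} = 11 (mod 13).
  i = 2 (α = 8): (8−1)(8−10)(8−2)(8−11) = 7·(−2)·6·(−3) = 252 ≡ 5, so v_2 = 5^{−1} = 8 (mod 13).
  i = 3 (α = 10): (10−1)(10−8)(10−2)(10−11) = 9·2·8·(−1) = −144 ≡ 12, so v_3 = 12^{−1} = 12 (mod 13).
  i = 4 (α = 2): (2−1)(2−8)(2−10)(2−11) = 1·(−6)·(−8)·(−9) = −432 ≡ 10, so v_4 = 10^{−1} = 4 (mod 13).
  i = 5 (α = 11): (11−1)(11−8)(11−10)(11−2) = 10·3·1·9 = 270 ≡ 10, so v_5 = 10^{−1} = 4 (mod 13).
  v = [11, 8, 12, 4, 4].
Step 2: syndromes of r = [11, 9, 4, 7, 10] (all sums mod 13).
  S_0 = Σ v_i r_i = 11·11 + 8·9 + 12·4 + 4·7 + 4·10 = 309 ≡ 10.
  S_1 = Σ v_i α_i r_i = 11·1·11 + 8·8·9 + 12·10·4 + 4·2·7 + 4·11·10 = 1673 ≡ 9.
  α_i^2 mod 13 = [1, 12, 9, 4, 4].
  S_2 = Σ v_i α_i^2 r_i = 11·1·11 + 8·12·9 + 12·9·4 + 4·4·7 + 4·4·10 = 1689 ≡ 12.
  S = (10, 9, 12) ≠ 0, so r is not a codeword (an error is present).
Step 3: locate the error. For a single error e at position i, S_ℓ = v_i·e·α_i^ℓ, so α_err = S_1/S_0.
  S_0^{−1} = 10^{−1} = 4 (mod 13), so α_err = 9·4 = 36 ≡ 10 = α_3. Error position i = 3.
  Consistency check: S_2/S_1 = 12·3 = 36 ≡ 10 = α_err ✓ (single-error assumption holds).
Step 4: error magnitude e = S_0/v_3 = S_0·∏_{j≠3}(α_3 − α_j) = 10·12 = 120 ≡ 3 (mod 13).
Step 5: correct position 3: c_3 = r_3 − e = 4 − 3 ≡ 1 (mod 13). Hence c = [11, 9, 1, 7, 10].
  Check: interpolating c through the α_i gives m(x) = 2 + 9·x (degree < 2) with m(α_i) = c_i for every i, so c is indeed a codeword.


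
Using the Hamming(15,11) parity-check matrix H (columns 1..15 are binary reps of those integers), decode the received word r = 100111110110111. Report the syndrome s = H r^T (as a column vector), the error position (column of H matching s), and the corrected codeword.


s = (0, 1, 0, 0)^T, error position = 4, corrected codeword c = 100011110110111

Compute s = H r^T mod 2 one row at a time:
  s_1 = 1 + 0 + 1 + 1 + 0 + 1 + 1 + 1 = 6 ≡ 0 (mod 2).
  s_2 = 1 + 1 + 1 + 1 + 0 + 1 + 1 + 1 = 7 ≡ 1 (mod 2).
  s_3 = 0 + 0 + 1 + 1 + 1 + 1 + 1 + 1 = 6 ≡ 0 (mod 2).
  s_4 = 1 + 0 + 1 + 1 + 0 + 1 + 1 + 1 = 6 ≡ 0 (mod 2).
s = (0, 1, 0, 0)^T — this equals column 4 of H (binary 0100), so error is at position 4.
Correct: flip bit 4 of r = 100111110110111 to get c = 100011110110111.


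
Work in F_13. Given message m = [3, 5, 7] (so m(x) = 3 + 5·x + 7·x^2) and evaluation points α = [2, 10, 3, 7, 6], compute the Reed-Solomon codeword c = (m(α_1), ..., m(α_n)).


c = [2, 12, 3, 4, 12]

Message polynomial: m(x) = 3 + 5·x + 7·x^2 (mod 13).
For each evaluation point α_i, compute m(α_i) mod 13:
  α_1 = 2: Horner steps 7 → 6 → 2, so m(2) = 2.
  α_2 = 10: Horner steps 7 → 10 → 12, so m(10) = 12.
  α_3 = 3: Horner steps 7 → 0 → 3, so m(3) = 3.
  α_4 = 7: Horner steps 7 → 2 → 4, so m(7) = 4.
  α_5 = 6: Horner steps 7 → 8 → 12, so m(6) = 12.
Codeword c = [2, 12, 3, 4, 12] ∈ F_13^5.


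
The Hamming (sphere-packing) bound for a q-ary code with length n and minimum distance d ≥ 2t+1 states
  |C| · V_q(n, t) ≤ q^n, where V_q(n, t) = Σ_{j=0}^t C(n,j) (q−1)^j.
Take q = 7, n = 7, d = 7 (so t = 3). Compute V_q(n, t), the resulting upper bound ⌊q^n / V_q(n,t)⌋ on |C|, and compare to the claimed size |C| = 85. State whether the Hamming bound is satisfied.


V_q(n, t) = 8359, q^n = 823543, Hamming bound = 98, |C| = 85 ≤ bound (satisfied).

Step 1: Compute V_q(n, t) = Σ_{j=0}^3 C(n, j) (q−1)^j.
  j = 0: C(7,0)·(6)^0 = 1·1 = 1.
  j = 1: C(7,1)·(6)^1 = 7·6 = 42.
  j = 2: C(7,2)·(6)^2 = 21·36 = 756.
  j = 3: C(7,3)·(6)^3 = 35·216 = 7560.
  V_q(n, t) = 1 + 42 + 756 + 7560 = 8359.
Step 2: q^n = 7^7 = 823543.
Step 3: Hamming bound ⌊q^n / V_q(n,t)⌋ = ⌊823543/8359⌋ = 98.
Step 4: Compare |C| = 85 to 98: satisfied.
The claimed |C| lies below the Hamming bound.


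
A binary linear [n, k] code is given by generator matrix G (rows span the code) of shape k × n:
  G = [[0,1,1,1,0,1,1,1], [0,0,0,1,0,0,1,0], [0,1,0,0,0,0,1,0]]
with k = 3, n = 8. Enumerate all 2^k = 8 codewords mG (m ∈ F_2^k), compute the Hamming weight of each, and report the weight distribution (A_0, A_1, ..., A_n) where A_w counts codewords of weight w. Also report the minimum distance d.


Weight distribution: A_0 = 1, A_2 = 3, A_4 = 3, A_6 = 1. Minimum distance d = 2.

Enumerate all 2^3 = 8 messages m ∈ F_2^3.
For each, compute codeword c = mG in F_2^8, then tally its weight.
  m = 000 → c = 00000000, weight = 0.
  m = 100 → c = 01110111, weight = 6.
  m = 010 → c = 00010010, weight = 2.
  m = 110 → c = 01100101, weight = 4.
  m = 001 → c = 01000010, weight = 2.
  m = 101 → c = 00110101, weight = 4.
  m = 011 → c = 01010000, weight = 2.
  m = 111 → c = 00100111, weight = 4.
Tally weights:
  weight 0: 1 codewords.
  weight 2: 3 codewords.
  weight 4: 3 codewords.
  weight 6: 1 codewords.
Minimum distance d = smallest w > 0 with A_w > 0 = 2.
Sanity: Σ A_w = 8 = 2^3 = 8 ✓.


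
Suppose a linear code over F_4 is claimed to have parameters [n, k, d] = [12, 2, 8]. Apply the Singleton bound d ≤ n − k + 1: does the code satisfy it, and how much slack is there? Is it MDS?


Singleton RHS = n − k + 1 = 11, slack = 3, bound satisfied, not MDS.

Singleton bound: d ≤ n − k + 1.
Here n = 12, k = 2, so n − k + 1 = 11.
Given d = 8, check d ≤ 11: YES.
Slack = (n − k + 1) − d = 3.
The code is NOT MDS (slack = 3 > 0).
Description: the claimed parameters are [12, 2, 8]_4; such a code would be non-MDS.


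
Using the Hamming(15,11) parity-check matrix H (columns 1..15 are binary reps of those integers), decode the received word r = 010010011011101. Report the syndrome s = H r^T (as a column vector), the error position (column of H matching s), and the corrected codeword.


s = (0, 0, 1, 1)^T, error position = 3, corrected codeword c = 011010011011101

Compute s = H r^T mod 2 one row at a time:
  s_1 = 1 + 1 + 0 + 1 + 1 + 1 + 0 + 1 = 6 ≡ 0 (mod 2).
  s_2 = 0 + 1 + 0 + 0 + 1 + 1 + 0 + 1 = 4 ≡ 0 (mod 2).
  s_3 = 1 + 0 + 0 + 0 + 0 + 1 + 0 + 1 = 3 ≡ 1 (mod 2).
  s_4 = 0 + 0 + 1 + 0 + 1 + 1 + 1 + 1 = 5 ≡ 1 (mod 2).
s = (0, 0, 1, 1)^T — this equals column 3 of H (binary 0011), so error is at position 3.
Correct: flip bit 3 of r = 010010011011101 to get c = 011010011011101.


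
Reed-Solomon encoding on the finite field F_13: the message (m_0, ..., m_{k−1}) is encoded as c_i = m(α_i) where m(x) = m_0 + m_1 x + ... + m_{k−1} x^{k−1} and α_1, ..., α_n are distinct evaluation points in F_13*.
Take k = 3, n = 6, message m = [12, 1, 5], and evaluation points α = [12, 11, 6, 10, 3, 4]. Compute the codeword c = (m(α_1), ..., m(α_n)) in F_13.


c = [3, 4, 3, 2, 8, 5]

Message polynomial: m(x) = 12 + 1·x + 5·x^2 (mod 13).
For each evaluation point α_i, compute m(α_i) mod 13:
  α_1 = 12: Horner steps 5 → 9 → 3, so m(12) = 3.
  α_2 = 11: Horner steps 5 → 4 → 4, so m(11) = 4.
  α_3 = 6: Horner steps 5 → 5 → 3, so m(6) = 3.
  α_4 = 10: Horner steps 5 → 12 → 2, so m(10) = 2.
  α_5 = 3: Horner steps 5 → 3 → 8, so m(3) = 8.
  α_6 = 4: Horner steps 5 → 8 → 5, so m(4) = 5.
Codeword c = [3, 4, 3, 2, 8, 5] ∈ F_13^6.


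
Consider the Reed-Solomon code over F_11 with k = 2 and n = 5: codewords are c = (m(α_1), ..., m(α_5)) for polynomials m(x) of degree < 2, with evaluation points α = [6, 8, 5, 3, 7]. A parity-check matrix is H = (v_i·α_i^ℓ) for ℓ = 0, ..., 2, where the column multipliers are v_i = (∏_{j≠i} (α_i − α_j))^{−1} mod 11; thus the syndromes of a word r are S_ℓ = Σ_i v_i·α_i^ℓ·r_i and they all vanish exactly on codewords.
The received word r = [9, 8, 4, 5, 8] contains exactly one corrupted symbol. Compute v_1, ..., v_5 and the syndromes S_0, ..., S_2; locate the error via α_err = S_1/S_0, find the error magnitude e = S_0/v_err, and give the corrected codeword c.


S = (9, 8, 1), error at position 5, error magnitude e = 5, c = [9, 8, 4, 5, 3].

Step 1: column multipliers v_i = (∏_{j≠i}(α_i − α_j))^{−1} mod 11.
  i = 1 (α = 6): (6−8)(6−5)(6−3)(6−7) = (−2)·1·3·(−1) = 6 ≡ 6, so v_1 = 6^{−1} = 2 (mod 11).
  i = 2 (α = 8): (8−6)(8−5)(8−3)(8−7) = 2·3·5·1 = 30 ≡ 8, so v_2 = 8^{−1} = 7 (mod 11).
  i = 3 (α = 5): (5−6)(5−8)(5−3)(5−7) = (−1)·(−3)·2·(−2) = −12 ≡ 10, so v_3 = 10^{−1} = 10 (mod 11).
  i = 4 (α = 3): (3−6)(3−8)(3−5)(3−7) = (−3)·(−5)·(−2)·(−4) = 120 ≡ 10, so v_4 = 10^{−1} = 10 (mod 11).
  i = 5 (α = 7): (7−6)(7−8)(7−5)(7−3) = 1·(−1)·2·4 = −8 ≡ 3, so v_5 = 3^{−1} = 4 (mod 11).
  v = [2, 7, 10, 10, 4].
Step 2: syndromes of r = [9, 8, 4, 5, 8] (all sums mod 11).
  S_0 = Σ v_i r_i = 2·9 + 7·8 + 10·4 + 10·5 + 4·8 = 196 ≡ 9.
  S_1 = Σ v_i α_i r_i = 2·6·9 + 7·8·8 + 10·5·4 + 10·3·5 + 4·7·8 = 1130 ≡ 8.
  α_i^2 mod 11 = [3, 9, 3, 9, 5].
  S_2 = Σ v_i α_i^2 r_i = 2·3·9 + 7·9·8 + 10·3·4 + 10·9·5 + 4·5·8 = 1288 ≡ 1.
  S = (9, 8, 1) ≠ 0, so r is not a codeword (an error is present).
Step 3: locate the error. For a single error e at position i, S_ℓ = v_i·e·α_i^ℓ, so α_err = S_1/S_0.
  S_0^{−1} = 9^{−1} = 5 (mod 11), so α_err = 8·5 = 40 ≡ 7 = α_5. Error position i = 5.
  Consistency check: S_2/S_1 = 1·7 = 7 ≡ 7 = α_err ✓ (single-error assumption holds).
Step 4: error magnitude e = S_0/v_5 = S_0·∏_{j≠5}(α_5 − α_j) = 9·3 = 27 ≡ 5 (mod 11).
Step 5: correct position 5: c_5 = r_5 − e = 8 − 5 ≡ 3 (mod 11). Hence c = [9, 8, 4, 5, 3].
  Check: interpolating c through the α_i gives m(x) = 1 + 5·x (degree < 2) with m(α_i) = c_i for every i, so c is indeed a codeword.


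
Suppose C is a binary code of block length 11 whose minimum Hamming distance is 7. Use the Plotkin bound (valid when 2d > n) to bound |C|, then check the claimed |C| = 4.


Plotkin bound M ≤ 4; given |C| = 4 ≤ bound (satisfied).

Check applicability: 2d = 14, n = 11.
2d − n = 3 > 0, so Plotkin applies.
Compute d/(2d−n) = 7/3 ≈ 2.3333.
⌊d/(2d−n)⌋ = 2.
Plotkin bound: M ≤ 2·2 = 4.
Given |C| = 4, check: satisfied.
This |C| is at the Plotkin bound.


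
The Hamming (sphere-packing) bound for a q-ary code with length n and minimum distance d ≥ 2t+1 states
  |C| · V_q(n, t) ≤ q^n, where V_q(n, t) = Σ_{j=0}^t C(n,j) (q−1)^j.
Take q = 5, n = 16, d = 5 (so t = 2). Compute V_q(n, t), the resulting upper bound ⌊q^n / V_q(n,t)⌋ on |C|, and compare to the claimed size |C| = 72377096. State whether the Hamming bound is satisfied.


V_q(n, t) = 1985, q^n = 152587890625, Hamming bound = 76870473, |C| = 72377096 ≤ bound (satisfied).

Step 1: Compute V_q(n, t) = Σ_{j=0}^2 C(n, j) (q−1)^j.
  j = 0: C(16,0)·(4)^0 = 1·1 = 1.
  j = 1: C(16,1)·(4)^1 = 16·4 = 64.
  j = 2: C(16,2)·(4)^2 = 120·16 = 1920.
  V_q(n, t) = 1 + 64 + 1920 = 1985.
Step 2: q^n = 5^16 = 152587890625.
Step 3: Hamming bound ⌊q^n / V_q(n,t)⌋ = ⌊152587890625/1985⌋ = 76870473.
Step 4: Compare |C| = 72377096 to 76870473: satisfied.
The claimed |C| lies below the Hamming bound.


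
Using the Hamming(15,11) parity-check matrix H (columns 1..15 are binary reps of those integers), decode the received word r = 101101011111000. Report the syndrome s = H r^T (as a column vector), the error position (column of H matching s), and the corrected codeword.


s = (1, 1, 0, 0)^T, error position = 12, corrected codeword c = 101101011110000

Compute s = H r^T mod 2 one row at a time:
  s_1 = 1 + 1 + 1 + 1 + 1 + 0 + 0 + 0 = 5 ≡ 1 (mod 2).
  s_2 = 1 + 0 + 1 + 0 + 1 + 0 + 0 + 0 = 3 ≡ 1 (mod 2).
  s_3 = 0 + 1 + 1 + 0 + 1 + 1 + 0 + 0 = 4 ≡ 0 (mod 2).
  s_4 = 1 + 1 + 0 + 0 + 1 + 1 + 0 + 0 = 4 ≡ 0 (mod 2).
s = (1, 1, 0, 0)^T — this equals column 12 of H (binary 1100), so error is at position 12.
Correct: flip bit 12 of r = 101101011111000 to get c = 101101011110000.


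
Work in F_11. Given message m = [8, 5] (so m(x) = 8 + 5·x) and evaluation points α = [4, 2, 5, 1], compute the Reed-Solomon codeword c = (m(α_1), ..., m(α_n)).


c = [6, 7, 0, 2]

Message polynomial: m(x) = 8 + 5·x (mod 11).
For each evaluation point α_i, compute m(α_i) mod 11:
  α_1 = 4: Horner steps 5 → 6, so m(4) = 6.
  α_2 = 2: Horner steps 5 → 7, so m(2) = 7.
  α_3 = 5: Horner steps 5 → 0, so m(5) = 0.
  α_4 = 1: Horner steps 5 → 2, so m(1) = 2.
Codeword c = [6, 7, 0, 2] ∈ F_11^4.


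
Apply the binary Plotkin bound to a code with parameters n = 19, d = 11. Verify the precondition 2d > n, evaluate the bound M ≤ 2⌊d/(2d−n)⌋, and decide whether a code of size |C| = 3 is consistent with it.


Plotkin bound M ≤ 6; given |C| = 3 ≤ bound (satisfied).

Check applicability: 2d = 22, n = 19.
2d − n = 3 > 0, so Plotkin applies.
Compute d/(2d−n) = 11/3 ≈ 3.6667.
⌊d/(2d−n)⌋ = 3.
Plotkin bound: M ≤ 2·3 = 6.
Given |C| = 3, check: satisfied.
This |C| is below the Plotkin bound.


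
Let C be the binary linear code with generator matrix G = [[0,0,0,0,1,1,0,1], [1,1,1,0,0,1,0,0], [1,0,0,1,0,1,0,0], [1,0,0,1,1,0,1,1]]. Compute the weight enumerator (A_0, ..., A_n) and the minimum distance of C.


Weight distribution: A_0 = 1, A_1 = 1, A_3 = 3, A_4 = 5, A_5 = 3, A_6 = 2, A_7 = 1. Minimum distance d = 1.

Enumerate all 2^4 = 16 messages m ∈ F_2^4.
For each, compute codeword c = mG in F_2^8, then tally its weight.
  m = 0000 → c = 00000000, weight = 0.
  m = 1000 → c = 00001101, weight = 3.
  m = 0100 → c = 11100100, weight = 4.
  m = 1100 → c = 11101001, weight = 5.
  m = 0010 → c = 10010100, weight = 3.
  m = 1010 → c = 10011001, weight = 4.
  m = 0110 → c = 01110000, weight = 3.
  m = 1110 → c = 01111101, weight = 6.
  m = 0001 → c = 10011011, weight = 5.
  m = 1001 → c = 10010110, weight = 4.
  m = 0101 → c = 01111111, weight = 7.
  m = 1101 → c = 01110010, weight = 4.
  m = 0011 → c = 00001111, weight = 4.
  m = 1011 → c = 00000010, weight = 1.
  m = 0111 → c = 11101011, weight = 6.
  m = 1111 → c = 11100110, weight = 5.
Tally weights:
  weight 0: 1 codewords.
  weight 1: 1 codewords.
  weight 3: 3 codewords.
  weight 4: 5 codewords.
  weight 5: 3 codewords.
  weight 6: 2 codewords.
  weight 7: 1 codewords.
Minimum distance d = smallest w > 0 with A_w > 0 = 1.
Sanity: Σ A_w = 16 = 2^4 = 16 ✓.


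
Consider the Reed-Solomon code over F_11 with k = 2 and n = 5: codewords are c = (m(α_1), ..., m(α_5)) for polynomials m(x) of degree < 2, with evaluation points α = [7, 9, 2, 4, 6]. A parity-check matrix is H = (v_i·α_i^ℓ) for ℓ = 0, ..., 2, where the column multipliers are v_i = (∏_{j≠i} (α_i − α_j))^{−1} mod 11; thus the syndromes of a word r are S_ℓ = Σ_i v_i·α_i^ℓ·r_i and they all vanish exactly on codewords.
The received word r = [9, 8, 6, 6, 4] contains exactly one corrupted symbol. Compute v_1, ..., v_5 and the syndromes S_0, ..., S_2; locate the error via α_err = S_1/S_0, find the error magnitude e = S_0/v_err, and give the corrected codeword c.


S = (2, 8, 10), error at position 4, error magnitude e = 1, c = [9, 8, 6, 5, 4].

Step 1: column multipliers v_i = (∏_{j≠i}(α_i − α_j))^{−1} mod 11.
  i = 1 (α = 7): (7−9)(7−2)(7−4)(7−6) = (−2)·5·3·1 = −30 ≡ 3, so v_1 = 3^{−1} = 4 (mod 11).
  i = 2 (α = 9): (9−7)(9−2)(9−4)(9−6) = 2·7·5·3 = 210 ≡ 1, so v_2 = 1^{−1} = 1 (mod 11).
  i = 3 (α = 2): (2−7)(2−9)(2−4)(2−6) = (−5)·(−7)·(−2)·(−4) = 280 ≡ 5, so v_3 = 5^{−1} = 9 (mod 11).
  i = 4 (α = 4): (4−7)(4−9)(4−2)(4−6) = (−3)·(−5)·2·(−2) = −60 ≡ 6, so v_4 = 6^{−1} = 2 (mod 11).
  i = 5 (α = 6): (6−7)(6−9)(6−2)(6−4) = (−1)·(−3)·4·2 = 24 ≡ 2, so v_5 = 2^{−1} = 6 (mod 11).
  v = [4, 1, 9, 2, 6].
Step 2: syndromes of r = [9, 8, 6, 6, 4] (all sums mod 11).
  S_0 = Σ v_i r_i = 4·9 + 1·8 + 9·6 + 2·6 + 6·4 = 134 ≡ 2.
  S_1 = Σ v_i α_i r_i = 4·7·9 + 1·9·8 + 9·2·6 + 2·4·6 + 6·6·4 = 624 ≡ 8.
  α_i^2 mod 11 = [5, 4, 4, 5, 3].
  S_2 = Σ v_i α_i^2 r_i = 4·5·9 + 1·4·8 + 9·4·6 + 2·5·6 + 6·3·4 = 560 ≡ 10.
  S = (2, 8, 10) ≠ 0, so r is not a codeword (an error is present).
Step 3: locate the error. For a single error e at position i, S_ℓ = v_i·e·α_i^ℓ, so α_err = S_1/S_0.
  S_0^{−1} = 2^{−1} = 6 (mod 11), so α_err = 8·6 = 48 ≡ 4 = α_4. Error position i = 4.
  Consistency check: S_2/S_1 = 10·7 = 70 ≡ 4 = α_err ✓ (single-error assumption holds).
Step 4: error magnitude e = S_0/v_4 = S_0·∏_{j≠4}(α_4 − α_j) = 2·6 = 12 ≡ 1 (mod 11).
Step 5: correct position 4: c_4 = r_4 − e = 6 − 1 ≡ 5 (mod 11). Hence c = [9, 8, 6, 5, 4].
  Check: interpolating c through the α_i gives m(x) = 7 + 5·x (degree < 2) with m(α_i) = c_i for every i, so c is indeed a codeword.


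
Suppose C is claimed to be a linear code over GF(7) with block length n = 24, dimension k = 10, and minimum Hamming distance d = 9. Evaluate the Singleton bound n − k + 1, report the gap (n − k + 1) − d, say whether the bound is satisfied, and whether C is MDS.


Singleton RHS = n − k + 1 = 15, slack = 6, bound satisfied, not MDS.

Singleton bound: d ≤ n − k + 1.
Here n = 24, k = 10, so n − k + 1 = 15.
Given d = 9, check d ≤ 15: YES.
Slack = (n − k + 1) − d = 6.
The code is NOT MDS (slack = 6 > 0).
Description: the claimed parameters are [24, 10, 9]_7; such a code would be non-MDS.


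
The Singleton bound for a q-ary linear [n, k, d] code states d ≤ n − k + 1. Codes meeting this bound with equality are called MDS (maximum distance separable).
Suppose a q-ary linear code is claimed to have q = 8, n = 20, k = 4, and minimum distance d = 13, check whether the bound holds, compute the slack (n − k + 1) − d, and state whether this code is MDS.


Singleton RHS = n − k + 1 = 17, slack = 4, bound satisfied, not MDS.

Singleton bound: d ≤ n − k + 1.
Here n = 20, k = 4, so n − k + 1 = 17.
Given d = 13, check d ≤ 17: YES.
Slack = (n − k + 1) − d = 4.
The code is NOT MDS (slack = 4 > 0).
Description: the claimed parameters are [20, 4, 13]_8; such a code would be non-MDS.


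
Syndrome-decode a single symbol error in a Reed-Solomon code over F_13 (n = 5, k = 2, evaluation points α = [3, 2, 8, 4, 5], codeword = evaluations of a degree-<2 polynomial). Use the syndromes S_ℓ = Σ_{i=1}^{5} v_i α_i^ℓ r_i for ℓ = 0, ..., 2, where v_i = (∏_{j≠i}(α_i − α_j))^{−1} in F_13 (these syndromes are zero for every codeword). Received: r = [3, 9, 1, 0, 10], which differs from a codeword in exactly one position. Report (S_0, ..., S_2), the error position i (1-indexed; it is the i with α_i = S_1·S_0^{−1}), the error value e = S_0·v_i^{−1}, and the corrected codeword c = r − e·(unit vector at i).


S = (12, 11, 9), error at position 2, error magnitude e = 3, c = [3, 6, 1, 0, 10].

Step 1: column multipliers v_i = (∏_{j≠i}(α_i − α_j))^{−1} mod 13.
  i = 1 (α = 3): (3−2)(3−8)(3−4)(3−5) = 1·(−5)·(−1)·(−2) = −10 ≡ 3, so v_1 = 3^{−1} = 9 (mod 13).
  i = 2 (α = 2): (2−3)(2−8)(2−4)(2−5) = (−1)·(−6)·(−2)·(−3) = 36 ≡ 10, so v_2 = 10^{−1} = 4 (mod 13).
  i = 3 (α = 8): (8−3)(8−2)(8−4)(8−5) = 5·6·4·3 = 360 ≡ 9, so v_3 = 9^{−1} = 3 (mod 13).
  i = 4 (α = 4): (4−3)(4−2)(4−8)(4−5) = 1·2·(−4)·(−1) = 8 ≡ 8, so v_4 = 8^{−1} = 5 (mod 13).
  i = 5 (α = 5): (5−3)(5−2)(5−8)(5−4) = 2·3·(−3)·1 = −18 ≡ 8, so v_5 = 8^{−1} = 5 (mod 13).
  v = [9, 4, 3, 5, 5].
Step 2: syndromes of r = [3, 9, 1, 0, 10] (all sums mod 13).
  S_0 = Σ v_i r_i = 9·3 + 4·9 + 3·1 + 5·0 + 5·10 = 116 ≡ 12.
  S_1 = Σ v_i α_i r_i = 9·3·3 + 4·2·9 + 3·8·1 + 5·4·0 + 5·5·10 = 427 ≡ 11.
  α_i^2 mod 13 = [9, 4, 12, 3, 12].
  S_2 = Σ v_i α_i^2 r_i = 9·9·3 + 4·4·9 + 3·12·1 + 5·3·0 + 5·12·10 = 1023 ≡ 9.
  S = (12, 11, 9) ≠ 0, so r is not a codeword (an error is present).
Step 3: locate the error. For a single error e at position i, S_ℓ = v_i·e·α_i^ℓ, so α_err = S_1/S_0.
  S_0^{−1} = 12^{−1} = 12 (mod 13), so α_err = 11·12 = 132 ≡ 2 = α_2. Error position i = 2.
  Consistency check: S_2/S_1 = 9·6 = 54 ≡ 2 = α_err ✓ (single-error assumption holds).
Step 4: error magnitude e = S_0/v_2 = S_0·∏_{j≠2}(α_2 − α_j) = 12·10 = 120 ≡ 3 (mod 13).
Step 5: correct position 2: c_2 = r_2 − e = 9 − 3 ≡ 6 (mod 13). Hence c = [3, 6, 1, 0, 10].
  Check: interpolating c through the α_i gives m(x) = 12 + 10·x (degree < 2) with m(α_i) = c_i for every i, so c is indeed a codeword.


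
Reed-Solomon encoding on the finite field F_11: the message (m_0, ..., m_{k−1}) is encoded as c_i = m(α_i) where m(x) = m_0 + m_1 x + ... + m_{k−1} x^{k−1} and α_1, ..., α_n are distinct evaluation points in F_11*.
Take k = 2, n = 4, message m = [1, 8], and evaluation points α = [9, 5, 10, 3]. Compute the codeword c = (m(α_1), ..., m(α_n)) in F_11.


c = [7, 8, 4, 3]

Message polynomial: m(x) = 1 + 8·x (mod 11).
For each evaluation point α_i, compute m(α_i) mod 11:
  α_1 = 9: Horner steps 8 → 7, so m(9) = 7.
  α_2 = 5: Horner steps 8 → 8, so m(5) = 8.
  α_3 = 10: Horner steps 8 → 4, so m(10) = 4.
  α_4 = 3: Horner steps 8 → 3, so m(3) = 3.
Codeword c = [7, 8, 4, 3] ∈ F_11^4.


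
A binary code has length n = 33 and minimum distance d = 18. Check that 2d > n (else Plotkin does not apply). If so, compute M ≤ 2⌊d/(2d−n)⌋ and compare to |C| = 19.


Plotkin bound M ≤ 12; given |C| = 19 > bound (violated).

Check applicability: 2d = 36, n = 33.
2d − n = 3 > 0, so Plotkin applies.
Compute d/(2d−n) = 18/3 ≈ 6.0000.
⌊d/(2d−n)⌋ = 6.
Plotkin bound: M ≤ 2·6 = 12.
Given |C| = 19, check: VIOLATED.
This |C| is above the Plotkin bound, so no binary code with n = 33, d = 18 and 19 codewords exists.


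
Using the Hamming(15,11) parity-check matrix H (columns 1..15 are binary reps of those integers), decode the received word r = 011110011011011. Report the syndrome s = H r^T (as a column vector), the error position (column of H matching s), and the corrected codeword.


s = (0, 1, 1, 1)^T, error position = 7, corrected codeword c = 011110111011011

Compute s = H r^T mod 2 one row at a time:
  s_1 = 1 + 1 + 0 + 1 + 1 + 0 + 1 + 1 = 6 ≡ 0 (mod 2).
  s_2 = 1 + 1 + 0 + 0 + 1 + 0 + 1 + 1 = 5 ≡ 1 (mod 2).
  s_3 = 1 + 1 + 0 + 0 + 0 + 1 + 1 + 1 = 5 ≡ 1 (mod 2).
  s_4 = 0 + 1 + 1 + 0 + 1 + 1 + 0 + 1 = 5 ≡ 1 (mod 2).
s = (0, 1, 1, 1)^T — this equals column 7 of H (binary 0111), so error is at position 7.
Correct: flip bit 7 of r = 011110011011011 to get c = 011110111011011.


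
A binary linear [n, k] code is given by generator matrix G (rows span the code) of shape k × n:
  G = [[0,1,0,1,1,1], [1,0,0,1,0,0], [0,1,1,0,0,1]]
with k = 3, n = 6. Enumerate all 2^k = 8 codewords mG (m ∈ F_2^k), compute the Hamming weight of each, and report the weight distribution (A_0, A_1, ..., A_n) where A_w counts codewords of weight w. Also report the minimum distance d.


Weight distribution: A_0 = 1, A_2 = 1, A_3 = 3, A_4 = 2, A_5 = 1. Minimum distance d = 2.

Enumerate all 2^3 = 8 messages m ∈ F_2^3.
For each, compute codeword c = mG in F_2^6, then tally its weight.
  m = 000 → c = 000000, weight = 0.
  m = 100 → c = 010111, weight = 4.
  m = 010 → c = 100100, weight = 2.
  m = 110 → c = 110011, weight = 4.
  m = 001 → c = 011001, weight = 3.
  m = 101 → c = 001110, weight = 3.
  m = 011 → c = 111101, weight = 5.
  m = 111 → c = 101010, weight = 3.
Tally weights:
  weight 0: 1 codewords.
  weight 2: 1 codewords.
  weight 3: 3 codewords.
  weight 4: 2 codewords.
  weight 5: 1 codewords.
Minimum distance d = smallest w > 0 with A_w > 0 = 2.
Sanity: Σ A_w = 8 = 2^3 = 8 ✓.


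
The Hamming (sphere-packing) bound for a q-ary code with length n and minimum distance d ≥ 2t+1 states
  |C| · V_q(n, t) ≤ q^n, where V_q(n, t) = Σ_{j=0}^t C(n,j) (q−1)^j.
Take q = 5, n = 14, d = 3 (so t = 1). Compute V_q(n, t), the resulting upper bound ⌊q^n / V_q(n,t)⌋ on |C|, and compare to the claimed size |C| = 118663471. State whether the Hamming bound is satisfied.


V_q(n, t) = 57, q^n = 6103515625, Hamming bound = 107079221, |C| = 118663471 > bound (violated).

Step 1: Compute V_q(n, t) = Σ_{j=0}^1 C(n, j) (q−1)^j.
  j = 0: C(14,0)·(4)^0 = 1·1 = 1.
  j = 1: C(14,1)·(4)^1 = 14·4 = 56.
  V_q(n, t) = 1 + 56 = 57.
Step 2: q^n = 5^14 = 6103515625.
Step 3: Hamming bound ⌊q^n / V_q(n,t)⌋ = ⌊6103515625/57⌋ = 107079221.
Step 4: Compare |C| = 118663471 to 107079221: violated.
The claimed |C| lies above the Hamming bound, so no 5-ary code of length 14 with d ≥ 3 can have 118663471 codewords.


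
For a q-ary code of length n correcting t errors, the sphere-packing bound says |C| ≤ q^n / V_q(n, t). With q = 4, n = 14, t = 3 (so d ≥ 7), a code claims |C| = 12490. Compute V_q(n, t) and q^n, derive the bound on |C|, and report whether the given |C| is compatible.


V_q(n, t) = 10690, q^n = 268435456, Hamming bound = 25110, |C| = 12490 ≤ bound (satisfied).

Step 1: Compute V_q(n, t) = Σ_{j=0}^3 C(n, j) (q−1)^j.
  j = 0: C(14,0)·(3)^0 = 1·1 = 1.
  j = 1: C(14,1)·(3)^1 = 14·3 = 42.
  j = 2: C(14,2)·(3)^2 = 91·9 = 819.
  j = 3: C(14,3)·(3)^3 = 364·27 = 9828.
  V_q(n, t) = 1 + 42 + 819 + 9828 = 10690.
Step 2: q^n = 4^14 = 268435456.
Step 3: Hamming bound ⌊q^n / V_q(n,t)⌋ = ⌊268435456/10690⌋ = 25110.
Step 4: Compare |C| = 12490 to 25110: satisfied.
The claimed |C| lies below the Hamming bound.


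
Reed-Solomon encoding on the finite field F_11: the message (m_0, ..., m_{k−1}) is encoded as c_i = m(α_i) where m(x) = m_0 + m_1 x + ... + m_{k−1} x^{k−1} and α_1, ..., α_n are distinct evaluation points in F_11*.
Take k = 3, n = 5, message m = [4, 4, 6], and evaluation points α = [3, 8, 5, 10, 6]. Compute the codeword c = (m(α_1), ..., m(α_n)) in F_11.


c = [4, 2, 9, 6, 2]

Message polynomial: m(x) = 4 + 4·x + 6·x^2 (mod 11).
For each evaluation point α_i, compute m(α_i) mod 11:
  α_1 = 3: Horner steps 6 → 0 → 4, so m(3) = 4.
  α_2 = 8: Horner steps 6 → 8 → 2, so m(8) = 2.
  α_3 = 5: Horner steps 6 → 1 → 9, so m(5) = 9.
  α_4 = 10: Horner steps 6 → 9 → 6, so m(10) = 6.
  α_5 = 6: Horner steps 6 → 7 → 2, so m(6) = 2.
Codeword c = [4, 2, 9, 6, 2] ∈ F_11^5.


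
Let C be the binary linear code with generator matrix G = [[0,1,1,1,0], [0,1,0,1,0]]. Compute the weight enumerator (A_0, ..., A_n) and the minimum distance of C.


Weight distribution: A_0 = 1, A_1 = 1, A_2 = 1, A_3 = 1. Minimum distance d = 1.

Enumerate all 2^2 = 4 messages m ∈ F_2^2.
For each, compute codeword c = mG in F_2^5, then tally its weight.
  m = 00 → c = 00000, weight = 0.
  m = 10 → c = 01110, weight = 3.
  m = 01 → c = 01010, weight = 2.
  m = 11 → c = 00100, weight = 1.
Tally weights:
  weight 0: 1 codewords.
  weight 1: 1 codewords.
  weight 2: 1 codewords.
  weight 3: 1 codewords.
Minimum distance d = smallest w > 0 with A_w > 0 = 1.
Sanity: Σ A_w = 4 = 2^2 = 4 ✓.


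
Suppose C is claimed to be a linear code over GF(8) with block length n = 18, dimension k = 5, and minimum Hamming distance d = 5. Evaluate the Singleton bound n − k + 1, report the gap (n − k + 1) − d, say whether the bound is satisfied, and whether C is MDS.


Singleton RHS = n − k + 1 = 14, slack = 9, bound satisfied, not MDS.

Singleton bound: d ≤ n − k + 1.
Here n = 18, k = 5, so n − k + 1 = 14.
Given d = 5, check d ≤ 14: YES.
Slack = (n − k + 1) − d = 9.
The code is NOT MDS (slack = 9 > 0).
Description: the claimed parameters are [18, 5, 5]_8; such a code would be non-MDS.


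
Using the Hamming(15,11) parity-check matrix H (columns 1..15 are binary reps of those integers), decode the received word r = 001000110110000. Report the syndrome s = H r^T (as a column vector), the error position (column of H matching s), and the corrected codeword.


s = (1, 1, 0, 1)^T, error position = 13, corrected codeword c = 001000110110100

Compute s = H r^T mod 2 one row at a time:
  s_1 = 1 + 0 + 1 + 1 + 0 + 0 + 0 + 0 = 3 ≡ 1 (mod 2).
  s_2 = 0 + 0 + 0 + 1 + 0 + 0 + 0 + 0 = 1 ≡ 1 (mod 2).
  s_3 = 0 + 1 + 0 + 1 + 1 + 1 + 0 + 0 = 4 ≡ 0 (mod 2).
  s_4 = 0 + 1 + 0 + 1 + 0 + 1 + 0 + 0 = 3 ≡ 1 (mod 2).
s = (1, 1, 0, 1)^T — this equals column 13 of H (binary 1101), so error is at position 13.
Correct: flip bit 13 of r = 001000110110000 to get c = 001000110110100.


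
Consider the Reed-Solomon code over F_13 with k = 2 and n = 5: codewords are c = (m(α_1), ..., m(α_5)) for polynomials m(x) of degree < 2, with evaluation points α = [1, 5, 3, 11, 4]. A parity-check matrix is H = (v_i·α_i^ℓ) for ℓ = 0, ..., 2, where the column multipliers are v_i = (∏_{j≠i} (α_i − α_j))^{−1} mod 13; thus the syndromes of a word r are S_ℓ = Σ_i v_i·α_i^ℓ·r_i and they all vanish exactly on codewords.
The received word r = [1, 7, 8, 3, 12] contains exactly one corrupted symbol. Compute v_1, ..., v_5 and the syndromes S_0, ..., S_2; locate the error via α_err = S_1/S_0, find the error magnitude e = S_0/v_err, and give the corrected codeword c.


S = (8, 11, 7), error at position 3, error magnitude e = 4, c = [1, 7, 4, 3, 12].

Step 1: column multipliers v_i = (∏_{j≠i}(α_i − α_j))^{−1} mod 13.
  i = 1 (α = 1): (1−5)(1−3)(1−11)(1−4) = (−4)·(−2)·(−10)·(−3) = 240 ≡ 6, so v_1 = 6^{−1} = 11 (mod 13).
  i = 2 (α = 5): (5−1)(5−3)(5−11)(5−4) = 4·2·(−6)·1 = −48 ≡ 4, so v_2 = 4^{−1} = 10 (mod 13).
  i = 3 (α = 3): (3−1)(3−5)(3−11)(3−4) = 2·(−2)·(−8)·(−1) = −32 ≡ 7, so v_3 = 7^{−1} = 2 (mod 13).
  i = 4 (α = 11): (11−1)(11−5)(11−3)(11−4) = 10·6·8·7 = 3360 ≡ 6, so v_4 = 6^{−1} = 11 (mod 13).
  i = 5 (α = 4): (4−1)(4−5)(4−3)(4−11) = 3·(−1)·1·(−7) = 21 ≡ 8, so v_5 = 8^{−1} = 5 (mod 13).
  v = [11, 10, 2, 11, 5].
Step 2: syndromes of r = [1, 7, 8, 3, 12] (all sums mod 13).
  S_0 = Σ v_i r_i = 11·1 + 10·7 + 2·8 + 11·3 + 5·12 = 190 ≡ 8.
  S_1 = Σ v_i α_i r_i = 11·1·1 + 10·5·7 + 2·3·8 + 11·11·3 + 5·4·12 = 1012 ≡ 11.
  α_i^2 mod 13 = [1, 12, 9, 4, 3].
  S_2 = Σ v_i α_i^2 r_i = 11·1·1 + 10·12·7 + 2·9·8 + 11·4·3 + 5·3·12 = 1307 ≡ 7.
  S = (8, 11, 7) ≠ 0, so r is not a codeword (an error is present).
Step 3: locate the error. For a single error e at position i, S_ℓ = v_i·e·α_i^ℓ, so α_err = S_1/S_0.
  S_0^{−1} = 8^{−1} = 5 (mod 13), so α_err = 11·5 = 55 ≡ 3 = α_3. Error position i = 3.
  Consistency check: S_2/S_1 = 7·6 = 42 ≡ 3 = α_err ✓ (single-error assumption holds).
Step 4: error magnitude e = S_0/v_3 = S_0·∏_{j≠3}(α_3 − α_j) = 8·7 = 56 ≡ 4 (mod 13).
Step 5: correct position 3: c_3 = r_3 − e = 8 − 4 ≡ 4 (mod 13). Hence c = [1, 7, 4, 3, 12].
  Check: interpolating c through the α_i gives m(x) = 6 + 8·x (degree < 2) with m(α_i) = c_i for every i, so c is indeed a codeword.


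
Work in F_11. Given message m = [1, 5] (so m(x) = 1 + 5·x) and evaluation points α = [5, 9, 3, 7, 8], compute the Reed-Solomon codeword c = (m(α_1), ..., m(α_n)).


c = [4, 2, 5, 3, 8]

Message polynomial: m(x) = 1 + 5·x (mod 11).
For each evaluation point α_i, compute m(α_i) mod 11:
  α_1 = 5: Horner steps 5 → 4, so m(5) = 4.
  α_2 = 9: Horner steps 5 → 2, so m(9) = 2.
  α_3 = 3: Horner steps 5 → 5, so m(3) = 5.
  α_4 = 7: Horner steps 5 → 3, so m(7) = 3.
  α_5 = 8: Horner steps 5 → 8, so m(8) = 8.
Codeword c = [4, 2, 5, 3, 8] ∈ F_11^5.


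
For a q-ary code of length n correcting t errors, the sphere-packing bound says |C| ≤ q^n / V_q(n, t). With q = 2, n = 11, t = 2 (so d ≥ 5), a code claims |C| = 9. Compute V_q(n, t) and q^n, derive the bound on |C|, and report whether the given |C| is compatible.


V_q(n, t) = 67, q^n = 2048, Hamming bound = 30, |C| = 9 ≤ bound (satisfied).

Step 1: Compute V_q(n, t) = Σ_{j=0}^2 C(n, j) (q−1)^j.
  j = 0: C(11,0)·(1)^0 = 1·1 = 1.
  j = 1: C(11,1)·(1)^1 = 11·1 = 11.
  j = 2: C(11,2)·(1)^2 = 55·1 = 55.
  V_q(n, t) = 1 + 11 + 55 = 67.
Step 2: q^n = 2^11 = 2048.
Step 3: Hamming bound ⌊q^n / V_q(n,t)⌋ = ⌊2048/67⌋ = 30.
Step 4: Compare |C| = 9 to 30: satisfied.
The claimed |C| lies below the Hamming bound.


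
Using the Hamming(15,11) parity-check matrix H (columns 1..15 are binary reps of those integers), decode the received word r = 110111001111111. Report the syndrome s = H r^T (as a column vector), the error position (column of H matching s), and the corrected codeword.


s = (1, 1, 0, 0)^T, error position = 12, corrected codeword c = 110111001110111

Compute s = H r^T mod 2 one row at a time:
  s_1 = 0 + 1 + 1 + 1 + 1 + 1 + 1 + 1 = 7 ≡ 1 (mod 2).
  s_2 = 1 + 1 + 1 + 0 + 1 + 1 + 1 + 1 = 7 ≡ 1 (mod 2).
  s_3 = 1 + 0 + 1 + 0 + 1 + 1 + 1 + 1 = 6 ≡ 0 (mod 2).
  s_4 = 1 + 0 + 1 + 0 + 1 + 1 + 1 + 1 = 6 ≡ 0 (mod 2).
s = (1, 1, 0, 0)^T — this equals column 12 of H (binary 1100), so error is at position 12.
Correct: flip bit 12 of r = 110111001111111 to get c = 110111001110111.


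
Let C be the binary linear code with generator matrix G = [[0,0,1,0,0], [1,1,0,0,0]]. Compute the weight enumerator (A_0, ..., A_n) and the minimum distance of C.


Weight distribution: A_0 = 1, A_1 = 1, A_2 = 1, A_3 = 1. Minimum distance d = 1.

Enumerate all 2^2 = 4 messages m ∈ F_2^2.
For each, compute codeword c = mG in F_2^5, then tally its weight.
  m = 00 → c = 00000, weight = 0.
  m = 10 → c = 00100, weight = 1.
  m = 01 → c = 11000, weight = 2.
  m = 11 → c = 11100, weight = 3.
Tally weights:
  weight 0: 1 codewords.
  weight 1: 1 codewords.
  weight 2: 1 codewords.
  weight 3: 1 codewords.
Minimum distance d = smallest w > 0 with A_w > 0 = 1.
Sanity: Σ A_w = 4 = 2^2 = 4 ✓.


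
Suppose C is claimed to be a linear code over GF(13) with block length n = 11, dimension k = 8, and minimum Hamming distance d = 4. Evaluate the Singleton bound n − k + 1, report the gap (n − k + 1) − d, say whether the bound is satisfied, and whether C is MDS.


Singleton RHS = n − k + 1 = 4, slack = 0, bound satisfied, MDS.

Singleton bound: d ≤ n − k + 1.
Here n = 11, k = 8, so n − k + 1 = 4.
Given d = 4, check d ≤ 4: YES.
Slack = (n − k + 1) − d = 0.
The code is MDS (slack = 0).
Description: the claimed parameters are [11, 8, 4]_13; such a code would be MDS (meets Singleton bound).


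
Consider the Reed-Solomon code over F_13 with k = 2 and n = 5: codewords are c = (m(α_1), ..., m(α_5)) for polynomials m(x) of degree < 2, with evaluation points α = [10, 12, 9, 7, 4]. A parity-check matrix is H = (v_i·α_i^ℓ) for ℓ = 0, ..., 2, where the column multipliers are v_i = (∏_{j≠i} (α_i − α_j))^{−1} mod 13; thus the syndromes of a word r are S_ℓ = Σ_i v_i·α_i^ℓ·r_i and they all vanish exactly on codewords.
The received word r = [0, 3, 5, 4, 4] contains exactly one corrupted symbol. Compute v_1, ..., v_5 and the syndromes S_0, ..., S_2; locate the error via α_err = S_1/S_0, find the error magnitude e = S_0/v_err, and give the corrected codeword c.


S = (2, 1, 7), error at position 4, error magnitude e = 2, c = [0, 3, 5, 2, 4].

Step 1: column multipliers v_i = (∏_{j≠i}(α_i − α_j))^{−1} mod 13.
  i = 1 (α = 10): (10−12)(10−9)(10−7)(10−4) = (−2)·1·3·6 = −36 ≡ 3, so v_1 = 3^{−1} = 9 (mod 13).
  i = 2 (α = 12): (12−10)(12−9)(12−7)(12−4) = 2·3·5·8 = 240 ≡ 6, so v_2 = 6^{−1} = 11 (mod 13).
  i = 3 (α = 9): (9−10)(9−12)(9−7)(9−4) = (−1)·(−3)·2·5 = 30 ≡ 4, so v_3 = 4^{−1} = 10 (mod 13).
  i = 4 (α = 7): (7−10)(7−12)(7−9)(7−4) = (−3)·(−5)·(−2)·3 = −90 ≡ 1, so v_4 = 1^{−1} = 1 (mod 13).
  i = 5 (α = 4): (4−10)(4−12)(4−9)(4−7) = (−6)·(−8)·(−5)·(−3) = 720 ≡ 5, so v_5 = 5^{−1} = 8 (mod 13).
  v = [9, 11, 10, 1, 8].
Step 2: syndromes of r = [0, 3, 5, 4, 4] (all sums mod 13).
  S_0 = Σ v_i r_i = 9·0 + 11·3 + 10·5 + 1·4 + 8·4 = 119 ≡ 2.
  S_1 = Σ v_i α_i r_i = 9·10·0 + 11·12·3 + 10·9·5 + 1·7·4 + 8·4·4 = 1002 ≡ 1.
  α_i^2 mod 13 = [9, 1, 3, 10, 3].
  S_2 = Σ v_i α_i^2 r_i = 9·9·0 + 11·1·3 + 10·3·5 + 1·10·4 + 8·3·4 = 319 ≡ 7.
  S = (2, 1, 7) ≠ 0, so r is not a codeword (an error is present).
Step 3: locate the error. For a single error e at position i, S_ℓ = v_i·e·α_i^ℓ, so α_err = S_1/S_0.
  S_0^{−1} = 2^{−1} = 7 (mod 13), so α_err = 1·7 = 7 ≡ 7 = α_4. Error position i = 4.
  Consistency check: S_2/S_1 = 7·1 = 7 ≡ 7 = α_err ✓ (single-error assumption holds).
Step 4: error magnitude e = S_0/v_4 = S_0·∏_{j≠4}(α_4 − α_j) = 2·1 = 2 ≡ 2 (mod 13).
Step 5: correct position 4: c_4 = r_4 − e = 4 − 2 ≡ 2 (mod 13). Hence c = [0, 3, 5, 2, 4].
  Check: interpolating c through the α_i gives m(x) = 11 + 8·x (degree < 2) with m(α_i) = c_i for every i, so c is indeed a codeword.
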